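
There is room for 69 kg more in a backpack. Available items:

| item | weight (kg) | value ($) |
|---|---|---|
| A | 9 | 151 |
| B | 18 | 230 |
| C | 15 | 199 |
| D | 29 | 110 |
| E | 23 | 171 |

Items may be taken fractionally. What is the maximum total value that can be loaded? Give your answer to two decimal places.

Sort by value per unit weight and fill in that order.
Ratios (sorted): A 16.78, C 13.27, B 12.78, E 7.43, D 3.79
take A (9 @ 151); take C (15 @ 199); take B (18 @ 230); take E (23 @ 171); take 4/29 of D → 15.17. Capacity used 69/69.
Total value = 766.17

766.17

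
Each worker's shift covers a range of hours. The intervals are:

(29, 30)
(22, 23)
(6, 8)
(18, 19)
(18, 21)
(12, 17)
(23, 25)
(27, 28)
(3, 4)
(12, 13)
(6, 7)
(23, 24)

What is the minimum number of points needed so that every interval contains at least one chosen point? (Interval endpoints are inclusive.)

7

Process intervals by earliest right end; each time one isn't hit yet, stab at its right endpoint.
By right end: [3,4]  [6,7]  [6,8]  [12,13]  [12,17]  [18,19]  [18,21]  [22,23]  [23,24]  [23,25]  [27,28]  [29,30]
[3,4] uncovered → point at 4; [6,7] uncovered → point at 7; [12,13] uncovered → point at 13; [18,19] uncovered → point at 19; [22,23] uncovered → point at 23; [27,28] uncovered → point at 28; [29,30] uncovered → point at 30.
Points: 4, 7, 13, 19, 23, 28, 30 (7 total).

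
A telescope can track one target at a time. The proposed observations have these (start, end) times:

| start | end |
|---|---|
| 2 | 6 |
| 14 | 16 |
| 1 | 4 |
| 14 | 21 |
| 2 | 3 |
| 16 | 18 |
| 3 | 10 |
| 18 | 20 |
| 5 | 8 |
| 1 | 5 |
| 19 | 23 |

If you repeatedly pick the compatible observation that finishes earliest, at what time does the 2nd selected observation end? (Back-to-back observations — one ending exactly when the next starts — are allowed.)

Sort by end time and greedily take each interval whose start is ≥ the last chosen end.
By end time: (2,3), (1,4), (1,5), (2,6), (5,8), (3,10), (14,16), (16,18), (18,20), (14,21), (19,23).
Pick (2,3); next start ≥ 3 → (5,8); next start ≥ 8 → (14,16); next start ≥ 16 → (16,18); next start ≥ 18 → (18,20).
Selected: (2,3) (5,8) (14,16) (16,18) (18,20)

8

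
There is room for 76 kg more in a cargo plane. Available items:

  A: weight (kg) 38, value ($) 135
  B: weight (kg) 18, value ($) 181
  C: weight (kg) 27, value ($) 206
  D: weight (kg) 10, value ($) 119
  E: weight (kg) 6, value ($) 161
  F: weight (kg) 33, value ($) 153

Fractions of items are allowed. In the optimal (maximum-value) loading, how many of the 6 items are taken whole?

Greedy by value/weight ratio, highest first.
Ratios (sorted): E 26.83, D 11.90, B 10.06, C 7.63, F 4.64, A 3.55
take E (6 @ 161); take D (10 @ 119); take B (18 @ 181); take C (27 @ 206); take 15/33 of F → 69.55. Capacity used 76/76.
4 item(s) taken whole; one partial (take 15/33 of F).

4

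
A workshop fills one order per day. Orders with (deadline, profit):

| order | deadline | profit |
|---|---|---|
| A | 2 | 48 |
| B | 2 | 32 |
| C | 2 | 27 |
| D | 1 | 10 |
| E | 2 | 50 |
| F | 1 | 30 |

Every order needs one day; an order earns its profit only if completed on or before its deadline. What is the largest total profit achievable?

98

Sort by profit descending; place each in the latest free slot ≤ its deadline.
Profit order: E=50 A=48 B=32 F=30 C=27 D=10
Assign: E→slot 2, A→slot 1, B skipped, F skipped, C skipped, D skipped.
Slots: [1:A] [2:E]
Profit = 48 + 50 = 98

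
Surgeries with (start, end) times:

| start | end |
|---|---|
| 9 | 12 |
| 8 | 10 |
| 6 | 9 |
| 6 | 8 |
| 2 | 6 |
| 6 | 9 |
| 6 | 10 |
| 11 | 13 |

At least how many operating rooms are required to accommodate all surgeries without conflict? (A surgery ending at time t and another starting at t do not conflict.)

4

Count concurrent intervals with a sweep; the peak is the room count.
Events (time:±→running): 2:+→1 6:-→0 6:+→1 6:+→2 6:+→3 6:+→4 … peak 4.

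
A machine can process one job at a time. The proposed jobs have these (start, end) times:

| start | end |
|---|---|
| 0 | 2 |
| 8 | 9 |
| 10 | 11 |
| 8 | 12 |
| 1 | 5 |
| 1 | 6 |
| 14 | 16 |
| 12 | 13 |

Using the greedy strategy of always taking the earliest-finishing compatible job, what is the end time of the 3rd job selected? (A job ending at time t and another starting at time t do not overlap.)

11

Order by finish time; keep every interval that doesn't clash with the previous kept one.
By end time: (0,2), (1,5), (1,6), (8,9), (10,11), (8,12), (12,13), (14,16).
Pick (0,2); next start ≥ 2 → (8,9); next start ≥ 9 → (10,11); next start ≥ 11 → (12,13); next start ≥ 13 → (14,16).
Selected: (0,2) (8,9) (10,11) (12,13) (14,16)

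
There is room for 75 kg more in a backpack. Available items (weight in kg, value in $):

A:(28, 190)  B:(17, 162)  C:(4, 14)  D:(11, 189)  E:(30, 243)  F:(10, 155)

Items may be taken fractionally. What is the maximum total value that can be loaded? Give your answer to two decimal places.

Greedy by value/weight ratio, highest first.
Order: D (189/11=17.18) > F (155/10=15.50) > B (162/17=9.53) > E (243/30=8.10) > A (190/28=6.79) > C (14/4=3.50)
Fill: take D (11 @ 189) → take F (10 @ 155) → take B (17 @ 162) → take E (30 @ 243) → take 7/28 of A → 47.50; 75/75 used.
Total value = 796.50

796.50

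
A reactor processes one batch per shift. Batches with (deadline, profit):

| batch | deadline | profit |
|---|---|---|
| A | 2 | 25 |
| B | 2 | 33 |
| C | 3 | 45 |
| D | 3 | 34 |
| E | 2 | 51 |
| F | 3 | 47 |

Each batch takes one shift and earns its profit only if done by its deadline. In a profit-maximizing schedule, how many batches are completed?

3

Profit order: E=51 F=47 C=45 D=34 B=33 A=25
Assign: E→slot 2, F→slot 3, C→slot 1, D skipped, B skipped, A skipped.
Slots: [1:C] [2:E] [3:F]
3 of 6 scheduled.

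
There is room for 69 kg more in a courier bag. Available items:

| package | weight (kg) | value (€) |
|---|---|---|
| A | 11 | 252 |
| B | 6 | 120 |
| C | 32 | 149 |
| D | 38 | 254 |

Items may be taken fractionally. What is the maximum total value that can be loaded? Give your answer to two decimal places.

691.19

Greedy by value/weight ratio, highest first.
Ratios (sorted): A 22.91, B 20.00, D 6.68, C 4.66
take A (11 @ 252); take B (6 @ 120); take D (38 @ 254); take 14/32 of C → 65.19. Capacity used 69/69.
Total value = 691.19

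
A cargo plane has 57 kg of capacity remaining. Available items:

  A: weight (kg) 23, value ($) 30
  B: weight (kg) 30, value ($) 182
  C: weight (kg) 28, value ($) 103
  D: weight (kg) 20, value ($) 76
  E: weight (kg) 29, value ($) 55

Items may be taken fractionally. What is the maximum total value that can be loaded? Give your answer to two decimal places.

Greedy by value/weight ratio, highest first.
Order: B (182/30=6.07) > D (76/20=3.80) > C (103/28=3.68) > E (55/29=1.90) > A (30/23=1.30)
Fill: take B (30 @ 182) → take D (20 @ 76) → take 7/28 of C → 25.75; 57/57 used.
Total value = 283.75

283.75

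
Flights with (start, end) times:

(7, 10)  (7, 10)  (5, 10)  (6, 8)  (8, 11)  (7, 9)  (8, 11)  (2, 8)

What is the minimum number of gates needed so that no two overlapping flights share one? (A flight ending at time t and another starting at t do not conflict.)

6

The answer is the maximum number of intervals overlapping at any instant.
Events (time:±→running): 2:+→1 5:+→2 6:+→3 7:+→4 7:+→5 7:+→6 … peak 6.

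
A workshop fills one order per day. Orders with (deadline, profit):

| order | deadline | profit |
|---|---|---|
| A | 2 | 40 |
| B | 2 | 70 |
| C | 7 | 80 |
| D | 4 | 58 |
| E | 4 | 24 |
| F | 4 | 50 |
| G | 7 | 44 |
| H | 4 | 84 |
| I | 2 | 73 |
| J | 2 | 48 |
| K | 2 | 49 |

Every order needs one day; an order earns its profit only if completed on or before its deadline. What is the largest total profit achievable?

409

Take jobs in profit order; each goes to the latest open slot no later than its deadline.
By profit: H(d4,84), C(d7,80), I(d2,73), B(d2,70), D(d4,58), F(d4,50), K(d2,49), J(d2,48), G(d7,44), A(d2,40), E(d4,24)
H→slot 4; C→slot 7; I→slot 2; B→slot 1; D→slot 3; F skipped; K skipped; J skipped; G→slot 6; A skipped; E skipped.
Profit = 70 + 73 + 58 + 84 + 44 + 80 = 409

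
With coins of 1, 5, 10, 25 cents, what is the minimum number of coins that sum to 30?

Use the largest denomination that fits, subtract, and repeat.
30 − 1×25→5 − 1×5→0
Total coins = 1 + 1 = 2

2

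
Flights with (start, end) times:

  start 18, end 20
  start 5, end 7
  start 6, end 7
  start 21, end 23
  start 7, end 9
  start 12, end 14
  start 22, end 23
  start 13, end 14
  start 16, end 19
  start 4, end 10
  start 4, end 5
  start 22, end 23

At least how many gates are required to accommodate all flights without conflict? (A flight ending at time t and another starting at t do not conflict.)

Count concurrent intervals with a sweep; the peak is the room count.
Events (time:±→running): 4:+→1 4:+→2 5:-→1 5:+→2 6:+→3 … peak 3.

3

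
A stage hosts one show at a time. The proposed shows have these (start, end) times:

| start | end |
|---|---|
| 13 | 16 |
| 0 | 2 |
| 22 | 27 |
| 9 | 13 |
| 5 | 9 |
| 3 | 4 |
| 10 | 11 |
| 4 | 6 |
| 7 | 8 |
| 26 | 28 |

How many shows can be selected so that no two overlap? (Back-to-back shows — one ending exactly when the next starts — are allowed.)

7

Sort by end time and greedily take each interval whose start is ≥ the last chosen end.
By end time: (0,2), (3,4), (4,6), (7,8), (5,9), (10,11), (9,13), (13,16), (22,27), (26,28).
Pick (0,2); next start ≥ 2 → (3,4); next start ≥ 4 → (4,6); next start ≥ 6 → (7,8); next start ≥ 8 → (10,11); next start ≥ 11 → (13,16); next start ≥ 16 → (22,27).
Selected 7 shows.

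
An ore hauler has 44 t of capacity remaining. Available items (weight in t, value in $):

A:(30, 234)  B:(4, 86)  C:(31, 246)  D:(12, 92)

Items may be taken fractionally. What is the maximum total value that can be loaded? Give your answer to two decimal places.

Sort by value per unit weight and fill in that order.
Order: B (86/4=21.50) > C (246/31=7.94) > A (234/30=7.80) > D (92/12=7.67)
Fill: take B (4 @ 86) → take C (31 @ 246) → take 9/30 of A → 70.20; 44/44 used.
Total value = 402.20

402.20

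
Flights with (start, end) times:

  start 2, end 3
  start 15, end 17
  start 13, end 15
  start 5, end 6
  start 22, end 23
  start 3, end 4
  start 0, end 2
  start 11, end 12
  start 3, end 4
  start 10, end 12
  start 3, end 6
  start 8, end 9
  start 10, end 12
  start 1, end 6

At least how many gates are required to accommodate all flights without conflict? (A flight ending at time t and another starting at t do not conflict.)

The answer is the maximum number of intervals overlapping at any instant.
Events (time:±→running): 0:+→1 1:+→2 2:-→1 2:+→2 3:-→1 3:+→2 3:+→3 3:+→4 … peak 4.

4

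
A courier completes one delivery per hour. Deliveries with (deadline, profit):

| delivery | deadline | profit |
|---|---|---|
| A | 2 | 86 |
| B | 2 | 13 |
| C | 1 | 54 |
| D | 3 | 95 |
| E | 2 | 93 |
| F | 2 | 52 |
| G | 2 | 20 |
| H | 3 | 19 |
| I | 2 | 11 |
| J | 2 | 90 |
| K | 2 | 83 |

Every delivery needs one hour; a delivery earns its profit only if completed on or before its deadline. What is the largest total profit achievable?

278

By profit: D(d3,95), E(d2,93), J(d2,90), A(d2,86), K(d2,83), C(d1,54), F(d2,52), G(d2,20), H(d3,19), B(d2,13), I(d2,11)
D→slot 3; E→slot 2; J→slot 1; A skipped; K skipped; C skipped; F skipped; G skipped; H skipped; B skipped; I skipped.
Profit = 90 + 93 + 95 = 278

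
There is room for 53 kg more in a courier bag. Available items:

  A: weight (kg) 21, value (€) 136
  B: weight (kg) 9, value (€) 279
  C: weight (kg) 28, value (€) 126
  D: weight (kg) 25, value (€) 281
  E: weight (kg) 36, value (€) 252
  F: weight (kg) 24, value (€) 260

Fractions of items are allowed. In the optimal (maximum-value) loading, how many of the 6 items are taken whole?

2

Order: B (279/9=31.00) > D (281/25=11.24) > F (260/24=10.83) > E (252/36=7.00) > A (136/21=6.48) > C (126/28=4.50)
Fill: take B (9 @ 279) → take D (25 @ 281) → take 19/24 of F → 205.83; 53/53 used.
2 item(s) taken whole; one partial (take 19/24 of F).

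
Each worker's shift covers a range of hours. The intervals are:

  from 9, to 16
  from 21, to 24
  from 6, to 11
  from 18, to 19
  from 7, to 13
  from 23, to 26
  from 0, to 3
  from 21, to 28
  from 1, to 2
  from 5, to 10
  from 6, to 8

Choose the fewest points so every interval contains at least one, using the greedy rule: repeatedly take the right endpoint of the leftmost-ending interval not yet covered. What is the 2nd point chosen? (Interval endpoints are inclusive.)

8

Sort by right endpoint; whenever an interval is uncovered, place a point at its right end.
Sorted: [1,2] [0,3] [6,8] [5,10] [6,11] [7,13] [9,16] [18,19] [21,24] [23,26] [21,28]
{[1,2],[0,3]} hit by 2; {[6,8],[5,10],[6,11],[7,13]} hit by 8; {[9,16]} hit by 16; {[18,19]} hit by 19; {[21,24],[23,26],[21,28]} hit by 24.
Points: 2, 8, 16, 19, 24 (5 total).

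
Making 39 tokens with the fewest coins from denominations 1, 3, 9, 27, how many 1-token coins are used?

0

39 = 1×27 + 1×9 + 1×3
Count of 1: 0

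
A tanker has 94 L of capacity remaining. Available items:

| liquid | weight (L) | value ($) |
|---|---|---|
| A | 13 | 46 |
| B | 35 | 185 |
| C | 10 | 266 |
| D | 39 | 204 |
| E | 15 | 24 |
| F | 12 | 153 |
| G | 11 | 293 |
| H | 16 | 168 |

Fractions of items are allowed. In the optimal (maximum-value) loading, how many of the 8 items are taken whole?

5

Greedy by value/weight ratio, highest first.
Order: G (293/11=26.64) > C (266/10=26.60) > F (153/12=12.75) > H (168/16=10.50) > B (185/35=5.29) > D (204/39=5.23) > A (46/13=3.54) > E (24/15=1.60)
Fill: take G (11 @ 293) → take C (10 @ 266) → take F (12 @ 153) → take H (16 @ 168) → take B (35 @ 185) → take 10/39 of D → 52.31; 94/94 used.
5 item(s) taken whole; one partial (take 10/39 of D).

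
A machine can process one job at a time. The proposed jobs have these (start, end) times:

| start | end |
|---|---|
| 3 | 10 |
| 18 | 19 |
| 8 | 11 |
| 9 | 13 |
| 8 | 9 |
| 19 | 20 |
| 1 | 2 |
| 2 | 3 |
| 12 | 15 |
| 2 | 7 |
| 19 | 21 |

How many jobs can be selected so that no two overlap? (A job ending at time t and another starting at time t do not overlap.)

6

By end time: (1,2), (2,3), (2,7), (8,9), (3,10), (8,11), (9,13), (12,15), (18,19), (19,20), (19,21).
Pick (1,2); next start ≥ 2 → (2,3); next start ≥ 3 → (8,9); next start ≥ 9 → (9,13); next start ≥ 13 → (18,19); next start ≥ 19 → (19,20).
Selected 6 jobs.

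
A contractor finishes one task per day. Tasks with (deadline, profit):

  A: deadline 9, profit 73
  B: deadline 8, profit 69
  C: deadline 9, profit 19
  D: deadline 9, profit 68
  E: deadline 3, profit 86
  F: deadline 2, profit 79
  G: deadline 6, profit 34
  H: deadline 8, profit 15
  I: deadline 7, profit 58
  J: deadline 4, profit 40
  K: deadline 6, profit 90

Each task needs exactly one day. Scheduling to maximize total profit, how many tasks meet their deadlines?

Sort by profit descending; place each in the latest free slot ≤ its deadline.
By profit: K(d6,90), E(d3,86), F(d2,79), A(d9,73), B(d8,69), D(d9,68), I(d7,58), J(d4,40), G(d6,34), C(d9,19), H(d8,15)
K→slot 6; E→slot 3; F→slot 2; A→slot 9; B→slot 8; D→slot 7; I→slot 5; J→slot 4; G→slot 1; C skipped; H skipped.
9 of 11 scheduled.

9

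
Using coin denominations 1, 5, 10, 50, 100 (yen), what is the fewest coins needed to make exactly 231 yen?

231 − 2×100→31 − 3×10→1 − 1×1→0
Total coins = 2 + 3 + 1 = 6

6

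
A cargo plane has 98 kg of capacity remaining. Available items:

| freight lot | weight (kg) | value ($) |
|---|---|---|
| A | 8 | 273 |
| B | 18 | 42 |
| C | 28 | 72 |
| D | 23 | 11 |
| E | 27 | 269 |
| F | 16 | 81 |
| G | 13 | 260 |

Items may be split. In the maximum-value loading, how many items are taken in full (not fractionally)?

Order: A (273/8=34.12) > G (260/13=20.00) > E (269/27=9.96) > F (81/16=5.06) > C (72/28=2.57) > B (42/18=2.33) > D (11/23=0.48)
Fill: take A (8 @ 273) → take G (13 @ 260) → take E (27 @ 269) → take F (16 @ 81) → take C (28 @ 72) → take 6/18 of B → 14.00; 98/98 used.
5 item(s) taken whole; one partial (take 6/18 of B).

5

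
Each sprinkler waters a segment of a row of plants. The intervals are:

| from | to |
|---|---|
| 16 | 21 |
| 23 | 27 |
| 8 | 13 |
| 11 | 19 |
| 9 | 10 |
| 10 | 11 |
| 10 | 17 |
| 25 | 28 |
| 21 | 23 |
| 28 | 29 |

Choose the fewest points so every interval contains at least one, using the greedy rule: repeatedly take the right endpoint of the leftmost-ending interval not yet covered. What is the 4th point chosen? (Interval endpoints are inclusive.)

Process intervals by earliest right end; each time one isn't hit yet, stab at its right endpoint.
By right end: [9,10]  [10,11]  [8,13]  [10,17]  [11,19]  [16,21]  [21,23]  [23,27]  [25,28]  [28,29]
[9,10] uncovered → point at 10; [11,19] uncovered → point at 19; [21,23] uncovered → point at 23; [25,28] uncovered → point at 28.
Points: 10, 19, 23, 28 (4 total).

28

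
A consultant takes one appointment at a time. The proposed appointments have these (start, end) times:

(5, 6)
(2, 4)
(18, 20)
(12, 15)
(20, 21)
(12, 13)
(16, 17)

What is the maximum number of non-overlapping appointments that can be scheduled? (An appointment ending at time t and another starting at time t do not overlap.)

6

Greedy by earliest finish: after sorting by end time, pick each interval compatible with the last pick.
Sorted by end: (2,4)  (5,6)  (12,13)  (12,15)  (16,17)  (18,20)  (20,21)
take (2,4); take (5,6); take (12,13); take (16,17); take (18,20); take (20,21).
Selected 6 appointments.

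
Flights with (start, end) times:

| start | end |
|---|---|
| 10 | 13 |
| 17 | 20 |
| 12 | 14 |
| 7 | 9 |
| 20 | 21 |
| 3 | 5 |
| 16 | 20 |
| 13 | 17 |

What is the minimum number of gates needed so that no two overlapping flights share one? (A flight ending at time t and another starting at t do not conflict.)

2

starts: [3, 7, 10, 12, 13, 16, 17, 20]
ends:   [5, 9, 13, 14, 17, 20, 20, 21]
s3→1 e5→0 s7→1 e9→0 s10→1 s12→2  — peak 2.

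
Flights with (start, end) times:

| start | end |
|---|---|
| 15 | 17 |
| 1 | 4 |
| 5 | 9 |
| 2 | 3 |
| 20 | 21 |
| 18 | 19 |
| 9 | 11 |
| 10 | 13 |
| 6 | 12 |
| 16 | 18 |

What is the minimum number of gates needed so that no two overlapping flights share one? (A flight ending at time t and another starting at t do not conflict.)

Events (time:±→running): 1:+→1 2:+→2 3:-→1 4:-→0 5:+→1 6:+→2 9:-→1 9:+→2 10:+→3 … peak 3.

3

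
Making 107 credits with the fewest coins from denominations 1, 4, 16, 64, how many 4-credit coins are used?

107 = 1×64 + 2×16 + 2×4 + 3×1
Count of 4: 2

2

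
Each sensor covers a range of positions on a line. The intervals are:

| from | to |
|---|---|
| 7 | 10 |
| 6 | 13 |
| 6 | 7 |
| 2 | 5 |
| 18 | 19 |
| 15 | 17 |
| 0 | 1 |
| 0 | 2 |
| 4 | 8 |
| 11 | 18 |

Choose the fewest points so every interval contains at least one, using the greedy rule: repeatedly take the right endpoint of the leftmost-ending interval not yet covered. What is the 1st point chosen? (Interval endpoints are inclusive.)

By right end: [0,1]  [0,2]  [2,5]  [6,7]  [4,8]  [7,10]  [6,13]  [15,17]  [11,18]  [18,19]
[0,1] uncovered → point at 1; [2,5] uncovered → point at 5; [6,7] uncovered → point at 7; [15,17] uncovered → point at 17; [18,19] uncovered → point at 19.
Points: 1, 5, 7, 17, 19 (5 total).

1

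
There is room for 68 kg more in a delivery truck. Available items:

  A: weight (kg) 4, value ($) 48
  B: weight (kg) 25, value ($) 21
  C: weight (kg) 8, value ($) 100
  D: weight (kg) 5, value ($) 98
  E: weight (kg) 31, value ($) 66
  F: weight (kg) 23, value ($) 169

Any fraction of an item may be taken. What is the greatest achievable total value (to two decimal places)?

Sort by value per unit weight and fill in that order.
Order: D (98/5=19.60) > C (100/8=12.50) > A (48/4=12.00) > F (169/23=7.35) > E (66/31=2.13) > B (21/25=0.84)
Fill: take D (5 @ 98) → take C (8 @ 100) → take A (4 @ 48) → take F (23 @ 169) → take 28/31 of E → 59.61; 68/68 used.
Total value = 474.61

474.61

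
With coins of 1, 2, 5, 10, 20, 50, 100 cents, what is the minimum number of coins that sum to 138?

Greedy: take as many of the largest coin as possible, then repeat with the remainder.
138 − 1×100→38 − 1×20→18 − 1×10→8 − 1×5→3 − 1×2→1 − 1×1→0
Total coins = 1 + 1 + 1 + 1 + 1 + 1 = 6

6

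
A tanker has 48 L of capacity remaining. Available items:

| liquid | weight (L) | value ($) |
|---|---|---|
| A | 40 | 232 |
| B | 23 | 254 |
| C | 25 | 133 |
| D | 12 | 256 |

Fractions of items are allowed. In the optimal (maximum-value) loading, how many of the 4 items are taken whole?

Order: D (256/12=21.33) > B (254/23=11.04) > A (232/40=5.80) > C (133/25=5.32)
Fill: take D (12 @ 256) → take B (23 @ 254) → take 13/40 of A → 75.40; 48/48 used.
2 item(s) taken whole; one partial (take 13/40 of A).

2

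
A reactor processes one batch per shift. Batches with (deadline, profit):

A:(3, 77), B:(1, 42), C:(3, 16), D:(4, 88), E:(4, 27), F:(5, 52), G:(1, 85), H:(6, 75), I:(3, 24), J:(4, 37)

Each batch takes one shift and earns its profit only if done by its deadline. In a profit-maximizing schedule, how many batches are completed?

6

Profit order: D=88 G=85 A=77 H=75 F=52 B=42 J=37 E=27 I=24 C=16
Assign: D→slot 4, G→slot 1, A→slot 3, H→slot 6, F→slot 5, B skipped, J→slot 2, E skipped, I skipped, C skipped.
Slots: [1:G] [2:J] [3:A] [4:D] [5:F] [6:H]
6 of 10 scheduled.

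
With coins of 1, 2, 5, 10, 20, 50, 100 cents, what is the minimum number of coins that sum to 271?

Use the largest denomination that fits, subtract, and repeat.
271 − 2×100→71 − 1×50→21 − 1×20→1 − 1×1→0
Total coins = 2 + 1 + 1 + 1 = 5

5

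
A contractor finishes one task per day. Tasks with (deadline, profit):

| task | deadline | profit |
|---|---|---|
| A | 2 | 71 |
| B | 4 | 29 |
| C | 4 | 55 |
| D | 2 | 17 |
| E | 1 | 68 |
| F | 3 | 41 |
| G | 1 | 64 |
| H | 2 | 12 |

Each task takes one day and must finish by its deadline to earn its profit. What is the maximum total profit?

235

By profit: A(d2,71), E(d1,68), G(d1,64), C(d4,55), F(d3,41), B(d4,29), D(d2,17), H(d2,12)
A→slot 2; E→slot 1; G skipped; C→slot 4; F→slot 3; B skipped; D skipped; H skipped.
Profit = 68 + 71 + 41 + 55 = 235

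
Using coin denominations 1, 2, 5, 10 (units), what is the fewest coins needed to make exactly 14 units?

Use the largest denomination that fits, subtract, and repeat.
14 − 1×10→4 − 2×2→0
Total coins = 1 + 2 = 3

3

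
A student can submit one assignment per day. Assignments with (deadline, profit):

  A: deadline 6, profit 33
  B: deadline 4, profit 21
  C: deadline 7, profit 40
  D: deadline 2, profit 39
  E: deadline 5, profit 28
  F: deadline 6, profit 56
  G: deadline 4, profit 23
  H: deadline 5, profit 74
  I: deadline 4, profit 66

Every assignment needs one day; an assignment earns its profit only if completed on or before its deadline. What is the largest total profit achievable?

Profit order: H=74 I=66 F=56 C=40 D=39 A=33 E=28 G=23 B=21
Assign: H→slot 5, I→slot 4, F→slot 6, C→slot 7, D→slot 2, A→slot 3, E→slot 1, G skipped, B skipped.
Slots: [1:E] [2:D] [3:A] [4:I] [5:H] [6:F] [7:C]
Profit = 28 + 39 + 33 + 66 + 74 + 56 + 40 = 336

336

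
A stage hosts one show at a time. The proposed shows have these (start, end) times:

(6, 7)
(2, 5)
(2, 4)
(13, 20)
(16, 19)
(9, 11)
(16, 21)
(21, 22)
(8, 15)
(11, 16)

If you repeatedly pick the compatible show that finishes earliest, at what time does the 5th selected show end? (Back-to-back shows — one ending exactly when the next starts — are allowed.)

By end time: (2,4), (2,5), (6,7), (9,11), (8,15), (11,16), (16,19), (13,20), (16,21), (21,22).
Pick (2,4); next start ≥ 4 → (6,7); next start ≥ 7 → (9,11); next start ≥ 11 → (11,16); next start ≥ 16 → (16,19); next start ≥ 19 → (21,22).
Selected: (2,4) (6,7) (9,11) (11,16) (16,19) (21,22)

19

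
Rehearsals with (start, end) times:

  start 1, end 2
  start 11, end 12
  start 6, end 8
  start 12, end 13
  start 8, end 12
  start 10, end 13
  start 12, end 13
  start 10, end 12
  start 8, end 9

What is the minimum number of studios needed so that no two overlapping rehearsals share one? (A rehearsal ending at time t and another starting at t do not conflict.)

Count concurrent intervals with a sweep; the peak is the room count.
Events (time:±→running): 1:+→1 2:-→0 6:+→1 8:-→0 8:+→1 8:+→2 9:-→1 10:+→2 10:+→3 11:+→4 … peak 4.

4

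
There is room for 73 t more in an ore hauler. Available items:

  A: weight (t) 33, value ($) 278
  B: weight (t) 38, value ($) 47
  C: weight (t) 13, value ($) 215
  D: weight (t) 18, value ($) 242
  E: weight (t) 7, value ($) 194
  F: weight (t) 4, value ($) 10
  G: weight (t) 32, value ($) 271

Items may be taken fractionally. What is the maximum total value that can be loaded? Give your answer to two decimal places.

Greedy by value/weight ratio, highest first.
Order: E (194/7=27.71) > C (215/13=16.54) > D (242/18=13.44) > G (271/32=8.47) > A (278/33=8.42) > F (10/4=2.50) > B (47/38=1.24)
Fill: take E (7 @ 194) → take C (13 @ 215) → take D (18 @ 242) → take G (32 @ 271) → take 3/33 of A → 25.27; 73/73 used.
Total value = 947.27

947.27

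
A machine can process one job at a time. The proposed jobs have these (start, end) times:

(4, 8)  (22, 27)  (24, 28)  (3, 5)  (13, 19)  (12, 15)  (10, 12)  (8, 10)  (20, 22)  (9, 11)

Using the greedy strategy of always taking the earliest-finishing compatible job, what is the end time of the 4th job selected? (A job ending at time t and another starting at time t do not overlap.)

15

Sort by end time and greedily take each interval whose start is ≥ the last chosen end.
By end time: (3,5), (4,8), (8,10), (9,11), (10,12), (12,15), (13,19), (20,22), (22,27), (24,28).
Pick (3,5); next start ≥ 5 → (8,10); next start ≥ 10 → (10,12); next start ≥ 12 → (12,15); next start ≥ 15 → (20,22); next start ≥ 22 → (22,27).
Selected: (3,5) (8,10) (10,12) (12,15) (20,22) (22,27)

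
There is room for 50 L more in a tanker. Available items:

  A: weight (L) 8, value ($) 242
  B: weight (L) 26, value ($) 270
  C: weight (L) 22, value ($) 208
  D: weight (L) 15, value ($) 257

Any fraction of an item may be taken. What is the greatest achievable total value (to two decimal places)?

778.45

Order: A (242/8=30.25) > D (257/15=17.13) > B (270/26=10.38) > C (208/22=9.45)
Fill: take A (8 @ 242) → take D (15 @ 257) → take B (26 @ 270) → take 1/22 of C → 9.45; 50/50 used.
Total value = 778.45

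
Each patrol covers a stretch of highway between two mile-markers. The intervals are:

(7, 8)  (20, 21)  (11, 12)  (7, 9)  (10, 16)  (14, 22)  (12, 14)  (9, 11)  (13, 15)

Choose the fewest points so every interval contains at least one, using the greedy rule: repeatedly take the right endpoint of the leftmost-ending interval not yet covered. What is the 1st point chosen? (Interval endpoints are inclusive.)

8

By right end: [7,8]  [7,9]  [9,11]  [11,12]  [12,14]  [13,15]  [10,16]  [20,21]  [14,22]
[7,8] uncovered → point at 8; [9,11] uncovered → point at 11; [12,14] uncovered → point at 14; [20,21] uncovered → point at 21.
Points: 8, 11, 14, 21 (4 total).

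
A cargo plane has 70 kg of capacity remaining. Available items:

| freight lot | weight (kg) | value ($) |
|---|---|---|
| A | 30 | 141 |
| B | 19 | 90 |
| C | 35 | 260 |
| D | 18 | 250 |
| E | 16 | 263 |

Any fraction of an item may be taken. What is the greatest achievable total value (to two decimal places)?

777.74

Sort by value per unit weight and fill in that order.
Ratios (sorted): E 16.44, D 13.89, C 7.43, B 4.74, A 4.70
take E (16 @ 263); take D (18 @ 250); take C (35 @ 260); take 1/19 of B → 4.74. Capacity used 70/70.
Total value = 777.74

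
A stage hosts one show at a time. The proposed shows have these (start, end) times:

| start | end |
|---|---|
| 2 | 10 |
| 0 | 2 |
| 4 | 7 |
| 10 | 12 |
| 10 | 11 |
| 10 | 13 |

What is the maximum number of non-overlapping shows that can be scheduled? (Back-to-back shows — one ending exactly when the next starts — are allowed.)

3

Sort by end time and greedily take each interval whose start is ≥ the last chosen end.
Sorted by end: (0,2)  (4,7)  (2,10)  (10,11)  (10,12)  (10,13)
take (0,2); take (4,7); take (10,11); skip (10,12).
Selected 3 shows.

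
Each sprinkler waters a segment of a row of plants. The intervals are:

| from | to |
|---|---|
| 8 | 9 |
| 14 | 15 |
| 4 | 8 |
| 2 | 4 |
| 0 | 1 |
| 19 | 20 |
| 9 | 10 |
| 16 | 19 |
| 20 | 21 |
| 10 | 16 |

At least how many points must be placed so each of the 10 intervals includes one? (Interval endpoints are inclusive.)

6

By right end: [0,1]  [2,4]  [4,8]  [8,9]  [9,10]  [14,15]  [10,16]  [16,19]  [19,20]  [20,21]
[0,1] uncovered → point at 1; [2,4] uncovered → point at 4; [8,9] uncovered → point at 9; [14,15] uncovered → point at 15; [16,19] uncovered → point at 19; [20,21] uncovered → point at 21.
Points: 1, 4, 9, 15, 19, 21 (6 total).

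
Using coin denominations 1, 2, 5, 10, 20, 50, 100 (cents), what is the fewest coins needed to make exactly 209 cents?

5

Greedy: take as many of the largest coin as possible, then repeat with the remainder.
209 = 2×100 + 1×5 + 2×2
Total coins = 2 + 1 + 2 = 5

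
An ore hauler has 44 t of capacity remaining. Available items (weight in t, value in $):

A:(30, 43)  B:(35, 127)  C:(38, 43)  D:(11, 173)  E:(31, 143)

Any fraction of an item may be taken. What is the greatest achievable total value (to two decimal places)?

Sort by value per unit weight and fill in that order.
Order: D (173/11=15.73) > E (143/31=4.61) > B (127/35=3.63) > A (43/30=1.43) > C (43/38=1.13)
Fill: take D (11 @ 173) → take E (31 @ 143) → take 2/35 of B → 7.26; 44/44 used.
Total value = 323.26

323.26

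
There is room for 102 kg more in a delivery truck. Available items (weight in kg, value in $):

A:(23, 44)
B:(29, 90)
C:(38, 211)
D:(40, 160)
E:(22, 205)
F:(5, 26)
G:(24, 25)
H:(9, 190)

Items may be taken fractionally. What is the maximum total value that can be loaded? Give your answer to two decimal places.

Ratios (sorted): H 21.11, E 9.32, C 5.55, F 5.20, D 4.00, B 3.10, A 1.91, G 1.04
take H (9 @ 190); take E (22 @ 205); take C (38 @ 211); take F (5 @ 26); take 28/40 of D → 112.00. Capacity used 102/102.
Total value = 744.00

744.00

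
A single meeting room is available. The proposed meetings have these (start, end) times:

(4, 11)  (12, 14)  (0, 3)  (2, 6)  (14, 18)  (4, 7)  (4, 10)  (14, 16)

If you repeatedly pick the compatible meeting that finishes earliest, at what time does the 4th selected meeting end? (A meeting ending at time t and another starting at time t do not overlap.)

16

By end time: (0,3), (2,6), (4,7), (4,10), (4,11), (12,14), (14,16), (14,18).
Pick (0,3); next start ≥ 3 → (4,7); next start ≥ 7 → (12,14); next start ≥ 14 → (14,16).
Selected: (0,3) (4,7) (12,14) (14,16)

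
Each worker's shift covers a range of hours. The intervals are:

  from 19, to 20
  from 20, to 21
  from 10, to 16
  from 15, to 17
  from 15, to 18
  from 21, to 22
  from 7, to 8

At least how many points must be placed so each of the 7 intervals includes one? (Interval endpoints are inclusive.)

Process intervals by earliest right end; each time one isn't hit yet, stab at its right endpoint.
By right end: [7,8]  [10,16]  [15,17]  [15,18]  [19,20]  [20,21]  [21,22]
[7,8] uncovered → point at 8; [10,16] uncovered → point at 16; [19,20] uncovered → point at 20; [21,22] uncovered → point at 22.
Points: 8, 16, 20, 22 (4 total).

4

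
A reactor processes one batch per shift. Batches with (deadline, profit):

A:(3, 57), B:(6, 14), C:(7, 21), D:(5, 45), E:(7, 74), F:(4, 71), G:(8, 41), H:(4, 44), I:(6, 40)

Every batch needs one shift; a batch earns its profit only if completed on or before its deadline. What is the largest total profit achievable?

393

Profit order: E=74 F=71 A=57 D=45 H=44 G=41 I=40 C=21 B=14
Assign: E→slot 7, F→slot 4, A→slot 3, D→slot 5, H→slot 2, G→slot 8, I→slot 6, C→slot 1, B skipped.
Slots: [1:C] [2:H] [3:A] [4:F] [5:D] [6:I] [7:E] [8:G]
Profit = 21 + 44 + 57 + 71 + 45 + 40 + 74 + 41 = 393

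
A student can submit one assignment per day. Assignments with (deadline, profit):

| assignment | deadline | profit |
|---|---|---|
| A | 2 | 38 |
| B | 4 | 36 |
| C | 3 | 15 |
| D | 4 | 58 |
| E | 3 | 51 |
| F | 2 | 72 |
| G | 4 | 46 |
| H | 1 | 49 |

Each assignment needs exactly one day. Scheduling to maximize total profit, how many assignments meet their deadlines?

4

Profit order: F=72 D=58 E=51 H=49 G=46 A=38 B=36 C=15
Assign: F→slot 2, D→slot 4, E→slot 3, H→slot 1, G skipped, A skipped, B skipped, C skipped.
Slots: [1:H] [2:F] [3:E] [4:D]
4 of 8 scheduled.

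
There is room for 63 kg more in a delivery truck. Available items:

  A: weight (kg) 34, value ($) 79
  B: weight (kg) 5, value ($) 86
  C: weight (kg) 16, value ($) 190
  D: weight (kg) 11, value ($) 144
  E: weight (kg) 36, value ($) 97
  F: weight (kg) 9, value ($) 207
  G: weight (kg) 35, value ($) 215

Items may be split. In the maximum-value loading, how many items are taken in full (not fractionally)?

Greedy by value/weight ratio, highest first.
Order: F (207/9=23.00) > B (86/5=17.20) > D (144/11=13.09) > C (190/16=11.88) > G (215/35=6.14) > E (97/36=2.69) > A (79/34=2.32)
Fill: take F (9 @ 207) → take B (5 @ 86) → take D (11 @ 144) → take C (16 @ 190) → take 22/35 of G → 135.14; 63/63 used.
4 item(s) taken whole; one partial (take 22/35 of G).

4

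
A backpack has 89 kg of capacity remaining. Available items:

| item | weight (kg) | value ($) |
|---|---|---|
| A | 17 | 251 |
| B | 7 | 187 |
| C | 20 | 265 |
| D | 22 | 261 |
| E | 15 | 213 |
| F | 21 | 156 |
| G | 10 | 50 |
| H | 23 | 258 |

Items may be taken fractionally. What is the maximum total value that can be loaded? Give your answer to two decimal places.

1266.74

Sort by value per unit weight and fill in that order.
Order: B (187/7=26.71) > A (251/17=14.76) > E (213/15=14.20) > C (265/20=13.25) > D (261/22=11.86) > H (258/23=11.22) > F (156/21=7.43) > G (50/10=5.00)
Fill: take B (7 @ 187) → take A (17 @ 251) → take E (15 @ 213) → take C (20 @ 265) → take D (22 @ 261) → take 8/23 of H → 89.74; 89/89 used.
Total value = 1266.74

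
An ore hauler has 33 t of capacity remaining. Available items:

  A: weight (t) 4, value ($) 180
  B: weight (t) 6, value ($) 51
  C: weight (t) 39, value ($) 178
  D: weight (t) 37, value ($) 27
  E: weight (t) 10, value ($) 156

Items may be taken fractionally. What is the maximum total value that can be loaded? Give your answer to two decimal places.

446.33

Order: A (180/4=45.00) > E (156/10=15.60) > B (51/6=8.50) > C (178/39=4.56) > D (27/37=0.73)
Fill: take A (4 @ 180) → take E (10 @ 156) → take B (6 @ 51) → take 13/39 of C → 59.33; 33/33 used.
Total value = 446.33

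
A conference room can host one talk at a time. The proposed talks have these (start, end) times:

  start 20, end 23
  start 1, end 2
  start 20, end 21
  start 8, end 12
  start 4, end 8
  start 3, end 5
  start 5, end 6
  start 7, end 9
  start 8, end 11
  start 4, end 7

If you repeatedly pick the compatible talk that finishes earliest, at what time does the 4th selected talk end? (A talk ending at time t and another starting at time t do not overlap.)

Sorted by end: (1,2)  (3,5)  (5,6)  (4,7)  (4,8)  (7,9)  (8,11)  (8,12)  (20,21)  (20,23)
take (1,2); take (3,5); take (5,6); skip (4,8); take (7,9); take (20,21).
Selected: (1,2) (3,5) (5,6) (7,9) (20,21)

9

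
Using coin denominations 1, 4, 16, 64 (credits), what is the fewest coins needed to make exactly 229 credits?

7

229 = 3×64 + 2×16 + 1×4 + 1×1
Total coins = 3 + 2 + 1 + 1 = 7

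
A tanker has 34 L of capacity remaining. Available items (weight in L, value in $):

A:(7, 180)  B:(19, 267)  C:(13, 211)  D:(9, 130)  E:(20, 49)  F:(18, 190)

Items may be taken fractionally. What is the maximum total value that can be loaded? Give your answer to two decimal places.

591.26

Greedy by value/weight ratio, highest first.
Order: A (180/7=25.71) > C (211/13=16.23) > D (130/9=14.44) > B (267/19=14.05) > F (190/18=10.56) > E (49/20=2.45)
Fill: take A (7 @ 180) → take C (13 @ 211) → take D (9 @ 130) → take 5/19 of B → 70.26; 34/34 used.
Total value = 591.26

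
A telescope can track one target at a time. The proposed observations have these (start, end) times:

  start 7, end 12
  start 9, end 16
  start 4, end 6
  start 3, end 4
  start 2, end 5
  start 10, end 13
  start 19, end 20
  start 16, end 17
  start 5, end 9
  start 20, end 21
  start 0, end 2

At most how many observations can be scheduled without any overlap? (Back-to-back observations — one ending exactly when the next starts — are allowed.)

7

Sorted by end: (0,2)  (3,4)  (2,5)  (4,6)  (5,9)  (7,12)  (10,13)  (9,16)  (16,17)  (19,20)  (20,21)
take (0,2); take (3,4); skip (2,5); take (4,6); skip (5,9); take (7,12); skip (9,16); take (16,17); take (19,20); take (20,21).
Selected 7 observations.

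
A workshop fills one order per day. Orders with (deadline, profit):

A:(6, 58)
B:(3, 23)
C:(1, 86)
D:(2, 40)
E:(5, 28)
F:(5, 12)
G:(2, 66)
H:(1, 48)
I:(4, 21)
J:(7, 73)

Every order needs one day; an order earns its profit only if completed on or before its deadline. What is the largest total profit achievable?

Sort by profit descending; place each in the latest free slot ≤ its deadline.
By profit: C(d1,86), J(d7,73), G(d2,66), A(d6,58), H(d1,48), D(d2,40), E(d5,28), B(d3,23), I(d4,21), F(d5,12)
C→slot 1; J→slot 7; G→slot 2; A→slot 6; H skipped; D skipped; E→slot 5; B→slot 3; I→slot 4; F skipped.
Profit = 86 + 66 + 23 + 21 + 28 + 58 + 73 = 355

355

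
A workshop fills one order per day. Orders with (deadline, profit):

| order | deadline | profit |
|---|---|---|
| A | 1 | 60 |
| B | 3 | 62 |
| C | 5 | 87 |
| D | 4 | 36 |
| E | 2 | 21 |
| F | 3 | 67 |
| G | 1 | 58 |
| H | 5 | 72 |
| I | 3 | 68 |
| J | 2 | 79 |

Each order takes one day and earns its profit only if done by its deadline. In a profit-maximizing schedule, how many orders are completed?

Sort by profit descending; place each in the latest free slot ≤ its deadline.
Profit order: C=87 J=79 H=72 I=68 F=67 B=62 A=60 G=58 D=36 E=21
Assign: C→slot 5, J→slot 2, H→slot 4, I→slot 3, F→slot 1, B skipped, A skipped, G skipped, D skipped, E skipped.
Slots: [1:F] [2:J] [3:I] [4:H] [5:C]
5 of 10 scheduled.

5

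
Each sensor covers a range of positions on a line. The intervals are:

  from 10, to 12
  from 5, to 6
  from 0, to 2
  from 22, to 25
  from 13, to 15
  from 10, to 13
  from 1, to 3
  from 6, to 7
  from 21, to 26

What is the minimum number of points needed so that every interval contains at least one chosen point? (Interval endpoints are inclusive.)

Process intervals by earliest right end; each time one isn't hit yet, stab at its right endpoint.
By right end: [0,2]  [1,3]  [5,6]  [6,7]  [10,12]  [10,13]  [13,15]  [22,25]  [21,26]
[0,2] uncovered → point at 2; [5,6] uncovered → point at 6; [10,12] uncovered → point at 12; [13,15] uncovered → point at 15; [22,25] uncovered → point at 25.
Points: 2, 6, 12, 15, 25 (5 total).

5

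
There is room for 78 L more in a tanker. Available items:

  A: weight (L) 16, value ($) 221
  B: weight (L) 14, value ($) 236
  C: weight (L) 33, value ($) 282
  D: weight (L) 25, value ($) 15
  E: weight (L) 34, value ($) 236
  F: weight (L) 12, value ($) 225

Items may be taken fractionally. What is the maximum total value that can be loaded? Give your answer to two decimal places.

Greedy by value/weight ratio, highest first.
Order: F (225/12=18.75) > B (236/14=16.86) > A (221/16=13.81) > C (282/33=8.55) > E (236/34=6.94) > D (15/25=0.60)
Fill: take F (12 @ 225) → take B (14 @ 236) → take A (16 @ 221) → take C (33 @ 282) → take 3/34 of E → 20.82; 78/78 used.
Total value = 984.82

984.82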